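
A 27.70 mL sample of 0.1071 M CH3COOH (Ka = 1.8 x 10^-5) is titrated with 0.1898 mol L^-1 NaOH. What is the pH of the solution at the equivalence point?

8.79

n(CH3COOH) = 0.1071 x 0.02770 = 0.002967 mol; V(NaOH) at equivalence = 0.002967/0.1898 = 0.01563 L.
At equivalence all the acid is converted to CH3COO-; total volume = 0.02770 + 0.01563 = 0.04333 L, so [CH3COO-] = 0.002967/0.04333 = 0.06847 M.
Kb = Kw/Ka = 1.0e-14 / 1.8 x 10^-5 = 5.56e-10.
[OH^-] = sqrt(Kb x [CH3COO-]) = sqrt(5.56e-10 x 0.06847) = 6.17e-6 M.
pOH = 5.21, so pH = 14.00 - 5.21 = 8.79.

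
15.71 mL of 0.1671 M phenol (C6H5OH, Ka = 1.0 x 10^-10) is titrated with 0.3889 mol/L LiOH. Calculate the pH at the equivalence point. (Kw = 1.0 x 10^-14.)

n(C6H5OH) = 0.1671 x 0.01571 = 0.002625 mol; V(LiOH) at equivalence = 0.002625/0.3889 = 0.006750 L.
At equivalence all the acid is converted to C6H5O-; total volume = 0.01571 + 0.006750 = 0.02246 L, so [C6H5O-] = 0.002625/0.02246 = 0.1169 M.
Kb = Kw/Ka = 1.0e-14 / 1.0 x 10^-10 = 0.000100.
[OH^-] = sqrt(Kb x [C6H5O-]) = sqrt(0.000100 x 0.1169) = 0.00342 M.
pOH = 2.47, so pH = 14.00 - 2.47 = 11.53.

11.53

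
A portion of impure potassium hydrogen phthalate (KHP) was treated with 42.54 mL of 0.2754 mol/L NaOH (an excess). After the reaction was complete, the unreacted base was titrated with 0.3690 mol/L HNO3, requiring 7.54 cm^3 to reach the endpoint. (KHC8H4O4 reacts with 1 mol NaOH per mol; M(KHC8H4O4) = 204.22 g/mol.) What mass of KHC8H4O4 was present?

1.82 g

Total n(NaOH) added = 0.2754 x 0.04254 = 0.01172 mol.
n(HNO3) used = 0.3690 x 0.007540 = 0.002782 mol, which equals the excess n(NaOH).
So n(NaOH) consumed by the sample = 0.01172 - 0.002782 = 0.008933 mol.
n(KHC8H4O4) = 0.008933 / 1 = 0.008933 mol.
mass = 0.008933 mol x 204.22 g/mol = 1.82 g.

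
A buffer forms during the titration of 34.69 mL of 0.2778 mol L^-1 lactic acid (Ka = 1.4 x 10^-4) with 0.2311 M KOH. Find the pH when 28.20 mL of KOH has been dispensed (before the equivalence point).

4.17

Initial n(HC3H5O3) = 0.2778 x 0.03469 = 0.009637 mol.
n(KOH) added = 0.2311 x 0.02820 = 0.006517 mol, converting that many moles of HC3H5O3 to C3H5O3-.
Remaining n(HC3H5O3) = 0.003120 mol; n(C3H5O3-) = 0.006517 mol.
By Henderson-Hasselbalch, pH = pKa + log([A^-]/[HA]) = 3.85 + log(0.006517/0.003120) = 3.85 + (+0.32) = 4.17.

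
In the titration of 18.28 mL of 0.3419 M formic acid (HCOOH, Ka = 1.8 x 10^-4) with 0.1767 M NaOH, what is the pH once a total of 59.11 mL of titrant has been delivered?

n(acid) = 0.3419 x 0.01828 = 0.006250 mol; n(NaOH) added = 0.1767 x 0.05911 = 0.01044 mol.
Base is in excess by 0.01044 - 0.006250 = 0.004195 mol in a total volume of 0.07739 L.
[OH^-] = 0.004195/0.07739 = 0.05420 M, so pOH = 1.27 and pH = 14.00 - 1.27 = 12.73.

12.73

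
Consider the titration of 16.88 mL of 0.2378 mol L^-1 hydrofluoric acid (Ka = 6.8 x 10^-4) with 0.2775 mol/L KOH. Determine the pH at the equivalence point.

8.14

n(HF) = 0.2378 x 0.01688 = 0.004014 mol; V(KOH) at equivalence = 0.004014/0.2775 = 0.01447 L.
At equivalence all the acid is converted to F-; total volume = 0.01688 + 0.01447 = 0.03135 L, so [F-] = 0.004014/0.03135 = 0.1281 M.
Kb = Kw/Ka = 1.0e-14 / 6.8 x 10^-4 = 1.47e-11.
[OH^-] = sqrt(Kb x [F-]) = sqrt(1.47e-11 x 0.1281) = 1.37e-6 M.
pOH = 5.86, so pH = 14.00 - 5.86 = 8.14.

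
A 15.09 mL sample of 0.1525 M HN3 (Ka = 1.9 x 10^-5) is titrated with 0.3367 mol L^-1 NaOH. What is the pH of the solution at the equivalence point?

n(HN3) = 0.1525 x 0.01509 = 0.002301 mol; V(NaOH) at equivalence = 0.002301/0.3367 = 0.006835 L.
At equivalence all the acid is converted to N3-; total volume = 0.01509 + 0.006835 = 0.02192 L, so [N3-] = 0.002301/0.02192 = 0.1050 M.
Kb = Kw/Ka = 1.0e-14 / 1.9 x 10^-5 = 5.26e-10.
[OH^-] = sqrt(Kb x [N3-]) = sqrt(5.26e-10 x 0.1050) = 7.43e-6 M.
pOH = 5.13, so pH = 14.00 - 5.13 = 8.87.

8.87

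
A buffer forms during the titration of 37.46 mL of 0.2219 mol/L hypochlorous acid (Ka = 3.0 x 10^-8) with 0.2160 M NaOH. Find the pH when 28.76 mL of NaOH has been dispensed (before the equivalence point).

Initial n(HClO) = 0.2219 x 0.03746 = 0.008312 mol.
n(NaOH) added = 0.2160 x 0.02876 = 0.006212 mol, converting that many moles of HClO to ClO-.
Remaining n(HClO) = 0.002100 mol; n(ClO-) = 0.006212 mol.
By Henderson-Hasselbalch, pH = pKa + log([A^-]/[HA]) = 7.52 + log(0.006212/0.002100) = 7.52 + (+0.47) = 7.99.

7.99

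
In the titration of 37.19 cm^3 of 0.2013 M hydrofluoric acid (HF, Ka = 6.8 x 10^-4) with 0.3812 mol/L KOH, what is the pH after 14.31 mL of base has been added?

3.60

Initial n(HF) = 0.2013 x 0.03719 = 0.007486 mol.
n(KOH) added = 0.3812 x 0.01431 = 0.005455 mol, converting that many moles of HF to F-.
Remaining n(HF) = 0.002031 mol; n(F-) = 0.005455 mol.
By Henderson-Hasselbalch, pH = pKa + log([A^-]/[HA]) = 3.17 + log(0.005455/0.002031) = 3.17 + (+0.43) = 3.60.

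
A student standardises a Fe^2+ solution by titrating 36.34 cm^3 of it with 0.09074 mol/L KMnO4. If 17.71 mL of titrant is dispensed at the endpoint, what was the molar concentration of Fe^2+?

n(KMnO4) = 0.09074 x 0.01771 = 0.001607 mol.
From the balanced equation, 1 mol KMnO4 reacts with 5 mol Fe^2+, so n(Fe^2+) = 0.001607 x 5/1 = 0.008035 mol.
[Fe^2+] = 0.008035 / 0.03634 L = 0.221 M.

0.221 M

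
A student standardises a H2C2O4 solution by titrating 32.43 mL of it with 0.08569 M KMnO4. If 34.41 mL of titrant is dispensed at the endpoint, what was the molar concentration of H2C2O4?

n(KMnO4) = 0.08569 x 0.03441 = 0.002949 mol.
From the balanced equation, 2 mol KMnO4 reacts with 5 mol H2C2O4, so n(H2C2O4) = 0.002949 x 5/2 = 0.007371 mol.
[H2C2O4] = 0.007371 / 0.03243 L = 0.227 M.

0.227 M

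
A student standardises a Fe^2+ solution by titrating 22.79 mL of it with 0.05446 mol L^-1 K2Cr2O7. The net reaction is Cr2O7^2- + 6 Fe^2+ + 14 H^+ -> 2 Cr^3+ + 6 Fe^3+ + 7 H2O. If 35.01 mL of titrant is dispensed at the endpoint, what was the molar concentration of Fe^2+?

n(K2Cr2O7) = 0.05446 x 0.03501 = 0.001907 mol.
From the balanced equation, 1 mol K2Cr2O7 reacts with 6 mol Fe^2+, so n(Fe^2+) = 0.001907 x 6/1 = 0.01144 mol.
[Fe^2+] = 0.01144 / 0.02279 L = 0.502 M.

0.502 M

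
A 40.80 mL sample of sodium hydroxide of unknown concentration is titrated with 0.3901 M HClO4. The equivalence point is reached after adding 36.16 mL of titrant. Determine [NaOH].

n(HClO4) delivered = 0.3901 x 0.03616 = 0.01411 mol.
For a 1:1 reaction, n(NaOH) = 0.01411 mol.
[NaOH] = 0.01411 mol / 0.04080 L = 0.346 M.

0.346 M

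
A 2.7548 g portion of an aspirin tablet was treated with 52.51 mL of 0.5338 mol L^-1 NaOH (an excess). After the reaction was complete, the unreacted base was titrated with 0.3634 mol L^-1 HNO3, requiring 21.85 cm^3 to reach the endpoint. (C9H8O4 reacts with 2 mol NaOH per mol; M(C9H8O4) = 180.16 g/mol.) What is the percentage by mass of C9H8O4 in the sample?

Total n(NaOH) added = 0.5338 x 0.05251 = 0.02803 mol.
n(HNO3) used = 0.3634 x 0.02185 = 0.007940 mol, which equals the excess n(NaOH).
So n(NaOH) consumed by the sample = 0.02803 - 0.007940 = 0.02009 mol.
n(C9H8O4) = 0.02009 / 2 = 0.01004 mol.
mass C9H8O4 = 0.01004 x 180.16 = 1.810 g, so %C9H8O4 = 1.810/2.7548 x 100 = 65.7%.

65.7%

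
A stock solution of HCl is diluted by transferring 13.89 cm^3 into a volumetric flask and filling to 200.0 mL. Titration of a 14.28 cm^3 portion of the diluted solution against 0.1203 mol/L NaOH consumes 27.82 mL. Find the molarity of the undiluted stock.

3.37 M

n(NaOH) = 0.1203 x 0.02782 = 0.003347 mol.
n(HCl) in the aliquot = 0.003347 mol.
[diluted HCl] = 0.003347 / 0.01428 = 0.2344 M.
Dilution factor = 200.0/13.89 = 14.40, so [stock] = 0.2344 x 14.40 = 3.37 M.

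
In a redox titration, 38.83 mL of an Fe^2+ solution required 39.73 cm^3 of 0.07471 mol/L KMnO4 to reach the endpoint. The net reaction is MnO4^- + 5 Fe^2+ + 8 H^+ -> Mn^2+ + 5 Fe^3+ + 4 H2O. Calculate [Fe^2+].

0.382 M

n(KMnO4) = 0.07471 x 0.03973 = 0.002968 mol.
From the balanced equation, 1 mol KMnO4 reacts with 5 mol Fe^2+, so n(Fe^2+) = 0.002968 x 5/1 = 0.01484 mol.
[Fe^2+] = 0.01484 / 0.03883 L = 0.382 M.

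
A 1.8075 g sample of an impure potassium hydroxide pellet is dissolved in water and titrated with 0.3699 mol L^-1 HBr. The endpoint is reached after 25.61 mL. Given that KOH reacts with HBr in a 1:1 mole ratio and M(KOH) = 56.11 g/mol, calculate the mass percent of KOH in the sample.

n(HBr) = 0.3699 x 0.02561 = 0.009473 mol.
n(KOH) = 0.009473 / 1 = 0.009473 mol.
mass of KOH = 0.009473 x 56.11 = 0.5315 g.
% purity = 0.5315 / 1.8075 x 100 = 29.4%.

29.4%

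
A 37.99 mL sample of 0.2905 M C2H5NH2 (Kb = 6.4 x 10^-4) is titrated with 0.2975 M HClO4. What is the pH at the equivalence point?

5.82

n(C2H5NH2) = 0.2905 x 0.03799 = 0.01104 mol; V(HClO4) at equivalence = 0.01104/0.2975 = 0.03710 L.
At equivalence the base is fully converted to C2H5NH3+; total volume = 0.07509 L, so [C2H5NH3+] = 0.01104/0.07509 = 0.1470 M.
Ka(C2H5NH3+) = Kw/Kb = 1.0e-14 / 6.4 x 10^-4 = 1.56e-11.
[H^+] = sqrt(Ka x [C2H5NH3+]) = sqrt(1.56e-11 x 0.1470) = 1.52e-6 M.
pH = -log(1.52e-6) = 5.82.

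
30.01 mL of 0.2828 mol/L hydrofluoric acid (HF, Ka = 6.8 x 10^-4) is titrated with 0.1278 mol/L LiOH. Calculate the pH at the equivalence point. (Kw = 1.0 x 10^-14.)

n(HF) = 0.2828 x 0.03001 = 0.008487 mol; V(LiOH) at equivalence = 0.008487/0.1278 = 0.06641 L.
At equivalence all the acid is converted to F-; total volume = 0.03001 + 0.06641 = 0.09642 L, so [F-] = 0.008487/0.09642 = 0.08802 M.
Kb = Kw/Ka = 1.0e-14 / 6.8 x 10^-4 = 1.47e-11.
[OH^-] = sqrt(Kb x [F-]) = sqrt(1.47e-11 x 0.08802) = 1.14e-6 M.
pOH = 5.94, so pH = 14.00 - 5.94 = 8.06.

8.06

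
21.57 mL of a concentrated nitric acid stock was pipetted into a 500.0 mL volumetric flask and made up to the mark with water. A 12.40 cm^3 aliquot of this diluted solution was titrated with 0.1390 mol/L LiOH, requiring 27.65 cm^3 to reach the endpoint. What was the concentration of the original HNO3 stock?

7.18 M

n(LiOH) = 0.1390 x 0.02765 = 0.003843 mol.
n(HNO3) in the aliquot = 0.003843 mol.
[diluted HNO3] = 0.003843 / 0.01240 = 0.3099 M.
Dilution factor = 500.0/21.57 = 23.18, so [stock] = 0.3099 x 23.18 = 7.18 M.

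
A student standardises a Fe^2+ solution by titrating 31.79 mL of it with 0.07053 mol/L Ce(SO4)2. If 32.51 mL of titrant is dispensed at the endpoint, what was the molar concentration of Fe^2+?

n(Ce(SO4)2) = 0.07053 x 0.03251 = 0.002293 mol.
From the balanced equation, 1 mol Ce(SO4)2 reacts with 1 mol Fe^2+, so n(Fe^2+) = 0.002293 x 1/1 = 0.002293 mol.
[Fe^2+] = 0.002293 / 0.03179 L = 0.0721 M.

0.0721 M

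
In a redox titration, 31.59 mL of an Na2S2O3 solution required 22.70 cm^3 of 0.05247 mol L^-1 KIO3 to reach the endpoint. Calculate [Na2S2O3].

0.226 M

n(KIO3) = 0.05247 x 0.02270 = 0.001191 mol.
From the balanced equation, 1 mol KIO3 reacts with 6 mol Na2S2O3, so n(Na2S2O3) = 0.001191 x 6/1 = 0.007146 mol.
[Na2S2O3] = 0.007146 / 0.03159 L = 0.226 M.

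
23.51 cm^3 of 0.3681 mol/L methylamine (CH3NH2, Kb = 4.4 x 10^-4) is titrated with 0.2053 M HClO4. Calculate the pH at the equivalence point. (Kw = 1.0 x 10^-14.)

n(CH3NH2) = 0.3681 x 0.02351 = 0.008654 mol; V(HClO4) at equivalence = 0.008654/0.2053 = 0.04215 L.
At equivalence the base is fully converted to CH3NH3+; total volume = 0.06566 L, so [CH3NH3+] = 0.008654/0.06566 = 0.1318 M.
Ka(CH3NH3+) = Kw/Kb = 1.0e-14 / 4.4 x 10^-4 = 2.27e-11.
[H^+] = sqrt(Ka x [CH3NH3+]) = sqrt(2.27e-11 x 0.1318) = 1.73e-6 M.
pH = -log(1.73e-6) = 5.76.

5.76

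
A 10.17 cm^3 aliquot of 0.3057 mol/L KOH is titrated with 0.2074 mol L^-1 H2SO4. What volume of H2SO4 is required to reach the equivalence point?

n(KOH) = 0.3057 mol/L x 0.01017 L = 0.003109 mol.
The neutralisation is 2 KOH : 1 H2SO4, so n(H2SO4) = 0.003109 x 1/2 = 0.001554 mol.
V(H2SO4) = 0.001554 / 0.2074 = 0.007495 L = 7.50 mL.

7.50 mL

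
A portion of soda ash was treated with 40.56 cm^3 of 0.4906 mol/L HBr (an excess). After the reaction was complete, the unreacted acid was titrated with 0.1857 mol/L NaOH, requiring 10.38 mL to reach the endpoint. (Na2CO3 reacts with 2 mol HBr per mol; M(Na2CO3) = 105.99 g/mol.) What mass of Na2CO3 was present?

Total n(HBr) added = 0.4906 x 0.04056 = 0.01990 mol.
n(NaOH) used = 0.1857 x 0.01038 = 0.001928 mol, which equals the excess n(HBr).
So n(HBr) consumed by the sample = 0.01990 - 0.001928 = 0.01797 mol.
n(Na2CO3) = 0.01797 / 2 = 0.008986 mol.
mass = 0.008986 mol x 105.99 g/mol = 0.952 g.

0.952 g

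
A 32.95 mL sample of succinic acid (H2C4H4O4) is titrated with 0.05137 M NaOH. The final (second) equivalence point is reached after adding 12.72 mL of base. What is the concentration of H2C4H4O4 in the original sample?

0.00992 M

n(NaOH) = 0.05137 x 0.01272 = 0.0006534 mol.
At the final (second) equivalence point, 2 mol OH^- react per mol H2C4H4O4, so n(H2C4H4O4) = 0.0006534 / 2 = 0.0003267 mol.
[H2C4H4O4] = 0.0003267 / 0.03295 L = 0.00992 M.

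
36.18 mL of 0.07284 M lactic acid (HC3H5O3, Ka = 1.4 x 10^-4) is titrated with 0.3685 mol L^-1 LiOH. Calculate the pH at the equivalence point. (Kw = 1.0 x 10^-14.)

8.32

n(HC3H5O3) = 0.07284 x 0.03618 = 0.002635 mol; V(LiOH) at equivalence = 0.002635/0.3685 = 0.007152 L.
At equivalence all the acid is converted to C3H5O3-; total volume = 0.03618 + 0.007152 = 0.04333 L, so [C3H5O3-] = 0.002635/0.04333 = 0.06082 M.
Kb = Kw/Ka = 1.0e-14 / 1.4 x 10^-4 = 7.14e-11.
[OH^-] = sqrt(Kb x [C3H5O3-]) = sqrt(7.14e-11 x 0.06082) = 2.08e-6 M.
pOH = 5.68, so pH = 14.00 - 5.68 = 8.32.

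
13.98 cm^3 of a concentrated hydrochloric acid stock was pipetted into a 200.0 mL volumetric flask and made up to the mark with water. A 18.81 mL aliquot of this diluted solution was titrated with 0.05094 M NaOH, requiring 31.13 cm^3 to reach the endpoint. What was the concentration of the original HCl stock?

1.21 M

n(NaOH) = 0.05094 x 0.03113 = 0.001586 mol.
n(HCl) in the aliquot = 0.001586 mol.
[diluted HCl] = 0.001586 / 0.01881 = 0.08430 M.
Dilution factor = 200.0/13.98 = 14.31, so [stock] = 0.08430 x 14.31 = 1.21 M.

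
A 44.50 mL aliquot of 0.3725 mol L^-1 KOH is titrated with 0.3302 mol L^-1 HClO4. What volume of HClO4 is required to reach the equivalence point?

50.2 mL

n(KOH) = 0.3725 mol/L x 0.04450 L = 0.01658 mol.
At equivalence n(HClO4) = n(KOH) = 0.01658 mol.
V(HClO4) = 0.01658 / 0.3302 = 0.05020 L = 50.2 mL.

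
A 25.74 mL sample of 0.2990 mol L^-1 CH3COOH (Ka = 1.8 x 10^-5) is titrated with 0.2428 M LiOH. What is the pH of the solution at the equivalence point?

8.94

n(CH3COOH) = 0.2990 x 0.02574 = 0.007696 mol; V(LiOH) at equivalence = 0.007696/0.2428 = 0.03170 L.
At equivalence all the acid is converted to CH3COO-; total volume = 0.02574 + 0.03170 = 0.05744 L, so [CH3COO-] = 0.007696/0.05744 = 0.1340 M.
Kb = Kw/Ka = 1.0e-14 / 1.8 x 10^-5 = 5.56e-10.
[OH^-] = sqrt(Kb x [CH3COO-]) = sqrt(5.56e-10 x 0.1340) = 8.63e-6 M.
pOH = 5.06, so pH = 14.00 - 5.06 = 8.94.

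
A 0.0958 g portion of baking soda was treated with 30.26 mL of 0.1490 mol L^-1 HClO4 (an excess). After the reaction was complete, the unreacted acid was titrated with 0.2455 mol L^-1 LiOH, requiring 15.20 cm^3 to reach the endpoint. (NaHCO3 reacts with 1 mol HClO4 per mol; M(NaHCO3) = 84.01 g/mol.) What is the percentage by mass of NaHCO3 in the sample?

Total n(HClO4) added = 0.1490 x 0.03026 = 0.004509 mol.
n(LiOH) used = 0.2455 x 0.01520 = 0.003732 mol, which equals the excess n(HClO4).
So n(HClO4) consumed by the sample = 0.004509 - 0.003732 = 0.0007771 mol.
n(NaHCO3) = 0.0007771 / 1 = 0.0007771 mol.
mass NaHCO3 = 0.0007771 x 84.01 = 0.06529 g, so %NaHCO3 = 0.06529/0.0958 x 100 = 68.1%.

68.1%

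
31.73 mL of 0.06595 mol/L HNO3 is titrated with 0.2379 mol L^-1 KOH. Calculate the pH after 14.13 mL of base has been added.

12.44

n(acid) = 0.06595 x 0.03173 = 0.002093 mol; n(KOH) added = 0.2379 x 0.01413 = 0.003362 mol.
Base is in excess by 0.003362 - 0.002093 = 0.001269 mol in a total volume of 0.04586 L.
[OH^-] = 0.001269/0.04586 = 0.02767 M, so pOH = 1.56 and pH = 14.00 - 1.56 = 12.44.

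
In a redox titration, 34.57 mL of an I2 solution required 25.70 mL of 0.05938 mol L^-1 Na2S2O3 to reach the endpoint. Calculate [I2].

0.0221 M

n(Na2S2O3) = 0.05938 x 0.02570 = 0.001526 mol.
From the balanced equation, 2 mol Na2S2O3 reacts with 1 mol I2, so n(I2) = 0.001526 x 1/2 = 0.0007630 mol.
[I2] = 0.0007630 / 0.03457 L = 0.0221 M.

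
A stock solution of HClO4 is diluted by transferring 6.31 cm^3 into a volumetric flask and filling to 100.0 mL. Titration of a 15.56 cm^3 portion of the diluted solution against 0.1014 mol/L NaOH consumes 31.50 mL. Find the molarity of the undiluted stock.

3.25 M

n(NaOH) = 0.1014 x 0.03150 = 0.003194 mol.
n(HClO4) in the aliquot = 0.003194 mol.
[diluted HClO4] = 0.003194 / 0.01556 = 0.2053 M.
Dilution factor = 100.0/6.310 = 15.85, so [stock] = 0.2053 x 15.85 = 3.25 M.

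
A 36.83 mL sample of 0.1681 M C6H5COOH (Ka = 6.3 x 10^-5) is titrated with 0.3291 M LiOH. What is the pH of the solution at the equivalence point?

8.62

n(C6H5COOH) = 0.1681 x 0.03683 = 0.006191 mol; V(LiOH) at equivalence = 0.006191/0.3291 = 0.01881 L.
At equivalence all the acid is converted to C6H5COO-; total volume = 0.03683 + 0.01881 = 0.05564 L, so [C6H5COO-] = 0.006191/0.05564 = 0.1113 M.
Kb = Kw/Ka = 1.0e-14 / 6.3 x 10^-5 = 1.59e-10.
[OH^-] = sqrt(Kb x [C6H5COO-]) = sqrt(1.59e-10 x 0.1113) = 4.20e-6 M.
pOH = 5.38, so pH = 14.00 - 5.38 = 8.62.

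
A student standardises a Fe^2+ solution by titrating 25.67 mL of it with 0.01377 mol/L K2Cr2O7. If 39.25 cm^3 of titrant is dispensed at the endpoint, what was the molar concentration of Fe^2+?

n(K2Cr2O7) = 0.01377 x 0.03925 = 0.0005405 mol.
From the balanced equation, 1 mol K2Cr2O7 reacts with 6 mol Fe^2+, so n(Fe^2+) = 0.0005405 x 6/1 = 0.003243 mol.
[Fe^2+] = 0.003243 / 0.02567 L = 0.126 M.

0.126 M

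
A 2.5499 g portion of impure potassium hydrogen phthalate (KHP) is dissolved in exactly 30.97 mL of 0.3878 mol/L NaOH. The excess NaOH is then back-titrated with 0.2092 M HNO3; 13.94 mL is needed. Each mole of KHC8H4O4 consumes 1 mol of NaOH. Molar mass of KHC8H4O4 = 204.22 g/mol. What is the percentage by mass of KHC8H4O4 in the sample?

72.8%

Total n(NaOH) added = 0.3878 x 0.03097 = 0.01201 mol.
n(HNO3) used = 0.2092 x 0.01394 = 0.002916 mol, which equals the excess n(NaOH).
So n(NaOH) consumed by the sample = 0.01201 - 0.002916 = 0.009094 mol.
n(KHC8H4O4) = 0.009094 / 1 = 0.009094 mol.
mass KHC8H4O4 = 0.009094 x 204.22 = 1.857 g, so %KHC8H4O4 = 1.857/2.5499 x 100 = 72.8%.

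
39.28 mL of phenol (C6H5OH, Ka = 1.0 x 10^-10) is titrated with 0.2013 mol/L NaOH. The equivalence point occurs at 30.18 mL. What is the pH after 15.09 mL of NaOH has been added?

15.09 mL is exactly half the equivalence volume (30.18/2), i.e. the half-equivalence point.
There, n(HA) = n(A^-), so pH = pKa = -log(1.0 x 10^-10) = 10.00.

10.00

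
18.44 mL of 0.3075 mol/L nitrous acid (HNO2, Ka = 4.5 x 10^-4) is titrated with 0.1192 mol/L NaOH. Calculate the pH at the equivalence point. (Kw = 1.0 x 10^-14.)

8.14

n(HNO2) = 0.3075 x 0.01844 = 0.005670 mol; V(NaOH) at equivalence = 0.005670/0.1192 = 0.04757 L.
At equivalence all the acid is converted to NO2-; total volume = 0.01844 + 0.04757 = 0.06601 L, so [NO2-] = 0.005670/0.06601 = 0.08590 M.
Kb = Kw/Ka = 1.0e-14 / 4.5 x 10^-4 = 2.22e-11.
[OH^-] = sqrt(Kb x [NO2-]) = sqrt(2.22e-11 x 0.08590) = 1.38e-6 M.
pOH = 5.86, so pH = 14.00 - 5.86 = 8.14.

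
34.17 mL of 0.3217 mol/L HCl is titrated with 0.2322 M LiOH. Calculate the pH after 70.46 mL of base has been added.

12.71

n(acid) = 0.3217 x 0.03417 = 0.01099 mol; n(LiOH) added = 0.2322 x 0.07046 = 0.01636 mol.
Base is in excess by 0.01636 - 0.01099 = 0.005368 mol in a total volume of 0.1046 L.
[OH^-] = 0.005368/0.1046 = 0.05131 M, so pOH = 1.29 and pH = 14.00 - 1.29 = 12.71.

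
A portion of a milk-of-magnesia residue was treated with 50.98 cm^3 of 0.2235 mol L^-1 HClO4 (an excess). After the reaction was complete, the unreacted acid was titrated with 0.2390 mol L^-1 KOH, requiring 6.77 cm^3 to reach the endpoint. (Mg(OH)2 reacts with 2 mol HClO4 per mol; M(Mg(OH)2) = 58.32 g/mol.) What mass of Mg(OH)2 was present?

Total n(HClO4) added = 0.2235 x 0.05098 = 0.01139 mol.
n(KOH) used = 0.2390 x 0.006770 = 0.001618 mol, which equals the excess n(HClO4).
So n(HClO4) consumed by the sample = 0.01139 - 0.001618 = 0.009776 mol.
n(Mg(OH)2) = 0.009776 / 2 = 0.004888 mol.
mass = 0.004888 mol x 58.32 g/mol = 0.285 g.

0.285 g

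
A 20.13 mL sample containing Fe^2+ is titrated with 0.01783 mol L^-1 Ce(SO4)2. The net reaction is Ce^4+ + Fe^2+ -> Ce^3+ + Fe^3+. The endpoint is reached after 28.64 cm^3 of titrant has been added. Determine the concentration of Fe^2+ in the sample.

n(Ce(SO4)2) = 0.01783 x 0.02864 = 0.0005107 mol.
From the balanced equation, 1 mol Ce(SO4)2 reacts with 1 mol Fe^2+, so n(Fe^2+) = 0.0005107 x 1/1 = 0.0005107 mol.
[Fe^2+] = 0.0005107 / 0.02013 L = 0.0254 M.

0.0254 M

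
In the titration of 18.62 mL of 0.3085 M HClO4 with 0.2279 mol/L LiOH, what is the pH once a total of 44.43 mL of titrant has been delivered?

12.84

n(acid) = 0.3085 x 0.01862 = 0.005744 mol; n(LiOH) added = 0.2279 x 0.04443 = 0.01013 mol.
Base is in excess by 0.01013 - 0.005744 = 0.004381 mol in a total volume of 0.06305 L.
[OH^-] = 0.004381/0.06305 = 0.06949 M, so pOH = 1.16 and pH = 14.00 - 1.16 = 12.84.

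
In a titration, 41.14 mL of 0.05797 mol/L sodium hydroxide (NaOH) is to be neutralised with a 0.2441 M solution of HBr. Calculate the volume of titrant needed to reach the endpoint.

n(NaOH) = 0.05797 mol/L x 0.04114 L = 0.002385 mol.
At equivalence n(HBr) = n(NaOH) = 0.002385 mol.
V(HBr) = 0.002385 / 0.2441 = 0.009770 L = 9.77 mL.

9.77 mL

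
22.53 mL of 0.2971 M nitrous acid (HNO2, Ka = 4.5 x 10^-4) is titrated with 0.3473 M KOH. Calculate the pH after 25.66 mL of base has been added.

n(acid) = 0.2971 x 0.02253 = 0.006694 mol; n(KOH) added = 0.3473 x 0.02566 = 0.008912 mol.
Base is in excess by 0.008912 - 0.006694 = 0.002218 mol in a total volume of 0.04819 L.
[OH^-] = 0.002218/0.04819 = 0.04603 M, so pOH = 1.34 and pH = 14.00 - 1.34 = 12.66.

12.66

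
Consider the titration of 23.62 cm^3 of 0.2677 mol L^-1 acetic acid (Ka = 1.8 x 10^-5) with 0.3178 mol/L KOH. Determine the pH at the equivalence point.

8.95

n(CH3COOH) = 0.2677 x 0.02362 = 0.006323 mol; V(KOH) at equivalence = 0.006323/0.3178 = 0.01990 L.
At equivalence all the acid is converted to CH3COO-; total volume = 0.02362 + 0.01990 = 0.04352 L, so [CH3COO-] = 0.006323/0.04352 = 0.1453 M.
Kb = Kw/Ka = 1.0e-14 / 1.8 x 10^-5 = 5.56e-10.
[OH^-] = sqrt(Kb x [CH3COO-]) = sqrt(5.56e-10 x 0.1453) = 8.98e-6 M.
pOH = 5.05, so pH = 14.00 - 5.05 = 8.95.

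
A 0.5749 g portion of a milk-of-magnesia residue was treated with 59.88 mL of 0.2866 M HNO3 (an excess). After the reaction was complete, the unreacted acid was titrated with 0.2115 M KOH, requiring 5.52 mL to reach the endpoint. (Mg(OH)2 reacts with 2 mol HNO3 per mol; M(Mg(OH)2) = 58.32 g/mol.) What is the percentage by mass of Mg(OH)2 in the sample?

Total n(HNO3) added = 0.2866 x 0.05988 = 0.01716 mol.
n(KOH) used = 0.2115 x 0.005520 = 0.001167 mol, which equals the excess n(HNO3).
So n(HNO3) consumed by the sample = 0.01716 - 0.001167 = 0.01599 mol.
n(Mg(OH)2) = 0.01599 / 2 = 0.007997 mol.
mass Mg(OH)2 = 0.007997 x 58.32 = 0.4664 g, so %Mg(OH)2 = 0.4664/0.5749 x 100 = 81.1%.

81.1%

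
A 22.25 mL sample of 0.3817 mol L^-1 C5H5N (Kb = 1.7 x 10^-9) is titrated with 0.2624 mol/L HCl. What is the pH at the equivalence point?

3.02

n(C5H5N) = 0.3817 x 0.02225 = 0.008493 mol; V(HCl) at equivalence = 0.008493/0.2624 = 0.03237 L.
At equivalence the base is fully converted to C5H5NH+; total volume = 0.05462 L, so [C5H5NH+] = 0.008493/0.05462 = 0.1555 M.
Ka(C5H5NH+) = Kw/Kb = 1.0e-14 / 1.7 x 10^-9 = 5.88e-6.
[H^+] = sqrt(Ka x [C5H5NH+]) = sqrt(5.88e-6 x 0.1555) = 0.000956 M.
pH = -log(0.000956) = 3.02.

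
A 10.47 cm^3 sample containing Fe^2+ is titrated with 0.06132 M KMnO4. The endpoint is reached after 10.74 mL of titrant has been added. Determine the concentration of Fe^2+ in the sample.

n(KMnO4) = 0.06132 x 0.01074 = 0.0006586 mol.
From the balanced equation, 1 mol KMnO4 reacts with 5 mol Fe^2+, so n(Fe^2+) = 0.0006586 x 5/1 = 0.003293 mol.
[Fe^2+] = 0.003293 / 0.01047 L = 0.315 M.

0.315 M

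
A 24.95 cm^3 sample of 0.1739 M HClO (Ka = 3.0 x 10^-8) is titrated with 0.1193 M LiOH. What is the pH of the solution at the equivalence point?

n(HClO) = 0.1739 x 0.02495 = 0.004339 mol; V(LiOH) at equivalence = 0.004339/0.1193 = 0.03637 L.
At equivalence all the acid is converted to ClO-; total volume = 0.02495 + 0.03637 = 0.06132 L, so [ClO-] = 0.004339/0.06132 = 0.07076 M.
Kb = Kw/Ka = 1.0e-14 / 3.0 x 10^-8 = 3.33e-7.
[OH^-] = sqrt(Kb x [ClO-]) = sqrt(3.33e-7 x 0.07076) = 0.000154 M.
pOH = 3.81, so pH = 14.00 - 3.81 = 10.19.

10.19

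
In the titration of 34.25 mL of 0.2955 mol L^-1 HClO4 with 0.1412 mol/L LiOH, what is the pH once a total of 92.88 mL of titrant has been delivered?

n(acid) = 0.2955 x 0.03425 = 0.01012 mol; n(LiOH) added = 0.1412 x 0.09288 = 0.01311 mol.
Base is in excess by 0.01311 - 0.01012 = 0.002994 mol in a total volume of 0.1271 L.
[OH^-] = 0.002994/0.1271 = 0.02355 M, so pOH = 1.63 and pH = 14.00 - 1.63 = 12.37.

12.37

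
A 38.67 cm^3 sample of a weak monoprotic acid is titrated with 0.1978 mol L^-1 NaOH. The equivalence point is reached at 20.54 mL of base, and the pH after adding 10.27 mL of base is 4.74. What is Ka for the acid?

10.27 mL is half of the equivalence volume, so this is the half-equivalence point where [HA] = [A^-].
At half-equivalence pH = pKa, so pKa = 4.74.
Ka = 10^(-4.74) = 1.8 x 10^-5.

1.8 x 10^-5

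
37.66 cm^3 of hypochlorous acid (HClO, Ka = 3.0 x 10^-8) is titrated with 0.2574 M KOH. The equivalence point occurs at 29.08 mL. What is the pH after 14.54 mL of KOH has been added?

7.52

14.54 mL is exactly half the equivalence volume (29.08/2), i.e. the half-equivalence point.
There, n(HA) = n(A^-), so pH = pKa = -log(3.0 x 10^-8) = 7.52.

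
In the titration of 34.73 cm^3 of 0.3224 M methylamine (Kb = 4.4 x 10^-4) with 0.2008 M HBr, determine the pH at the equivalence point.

5.78

n(CH3NH2) = 0.3224 x 0.03473 = 0.01120 mol; V(HBr) at equivalence = 0.01120/0.2008 = 0.05576 L.
At equivalence the base is fully converted to CH3NH3+; total volume = 0.09049 L, so [CH3NH3+] = 0.01120/0.09049 = 0.1237 M.
Ka(CH3NH3+) = Kw/Kb = 1.0e-14 / 4.4 x 10^-4 = 2.27e-11.
[H^+] = sqrt(Ka x [CH3NH3+]) = sqrt(2.27e-11 x 0.1237) = 1.68e-6 M.
pH = -log(1.68e-6) = 5.78.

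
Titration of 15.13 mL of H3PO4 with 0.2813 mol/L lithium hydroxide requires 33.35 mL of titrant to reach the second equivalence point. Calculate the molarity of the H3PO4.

0.310 M

n(LiOH) = 0.2813 x 0.03335 = 0.009381 mol.
At the second equivalence point, 2 mol OH^- react per mol H3PO4, so n(H3PO4) = 0.009381 / 2 = 0.004691 mol.
[H3PO4] = 0.004691 / 0.01513 L = 0.310 M.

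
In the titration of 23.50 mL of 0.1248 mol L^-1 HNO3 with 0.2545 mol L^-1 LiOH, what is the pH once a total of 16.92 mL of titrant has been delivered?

n(acid) = 0.1248 x 0.02350 = 0.002933 mol; n(LiOH) added = 0.2545 x 0.01692 = 0.004306 mol.
Base is in excess by 0.004306 - 0.002933 = 0.001373 mol in a total volume of 0.04042 L.
[OH^-] = 0.001373/0.04042 = 0.03398 M, so pOH = 1.47 and pH = 14.00 - 1.47 = 12.53.

12.53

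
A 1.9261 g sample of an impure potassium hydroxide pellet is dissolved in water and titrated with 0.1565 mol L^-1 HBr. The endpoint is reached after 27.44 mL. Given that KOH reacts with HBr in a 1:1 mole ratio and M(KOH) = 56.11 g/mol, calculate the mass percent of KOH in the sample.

n(HBr) = 0.1565 x 0.02744 = 0.004294 mol.
n(KOH) = 0.004294 / 1 = 0.004294 mol.
mass of KOH = 0.004294 x 56.11 = 0.2410 g.
% purity = 0.2410 / 1.9261 x 100 = 12.5%.

12.5%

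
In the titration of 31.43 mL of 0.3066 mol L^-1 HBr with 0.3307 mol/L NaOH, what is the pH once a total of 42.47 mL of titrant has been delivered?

n(acid) = 0.3066 x 0.03143 = 0.009636 mol; n(NaOH) added = 0.3307 x 0.04247 = 0.01404 mol.
Base is in excess by 0.01404 - 0.009636 = 0.004408 mol in a total volume of 0.07390 L.
[OH^-] = 0.004408/0.07390 = 0.05965 M, so pOH = 1.22 and pH = 14.00 - 1.22 = 12.78.

12.78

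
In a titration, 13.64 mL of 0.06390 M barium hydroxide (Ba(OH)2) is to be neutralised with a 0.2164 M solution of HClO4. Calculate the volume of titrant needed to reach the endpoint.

n(Ba(OH)2) = 0.06390 mol/L x 0.01364 L = 0.0008716 mol.
The neutralisation is 1 Ba(OH)2 : 2 HClO4, so n(HClO4) = 0.0008716 x 2/1 = 0.001743 mol.
V(HClO4) = 0.001743 / 0.2164 = 0.008055 L = 8.06 mL.

8.06 mL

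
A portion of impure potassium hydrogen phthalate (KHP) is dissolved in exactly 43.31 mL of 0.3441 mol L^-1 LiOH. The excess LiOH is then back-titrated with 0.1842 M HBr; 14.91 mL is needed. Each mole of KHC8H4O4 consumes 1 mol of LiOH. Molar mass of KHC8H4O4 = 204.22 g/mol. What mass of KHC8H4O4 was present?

2.48 g

Total n(LiOH) added = 0.3441 x 0.04331 = 0.01490 mol.
n(HBr) used = 0.1842 x 0.01491 = 0.002746 mol, which equals the excess n(LiOH).
So n(LiOH) consumed by the sample = 0.01490 - 0.002746 = 0.01216 mol.
n(KHC8H4O4) = 0.01216 / 1 = 0.01216 mol.
mass = 0.01216 mol x 204.22 g/mol = 2.48 g.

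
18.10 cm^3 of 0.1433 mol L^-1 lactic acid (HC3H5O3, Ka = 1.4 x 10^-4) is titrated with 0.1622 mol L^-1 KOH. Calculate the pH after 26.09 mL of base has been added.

12.57

n(acid) = 0.1433 x 0.01810 = 0.002594 mol; n(KOH) added = 0.1622 x 0.02609 = 0.004232 mol.
Base is in excess by 0.004232 - 0.002594 = 0.001638 mol in a total volume of 0.04419 L.
[OH^-] = 0.001638/0.04419 = 0.03707 M, so pOH = 1.43 and pH = 14.00 - 1.43 = 12.57.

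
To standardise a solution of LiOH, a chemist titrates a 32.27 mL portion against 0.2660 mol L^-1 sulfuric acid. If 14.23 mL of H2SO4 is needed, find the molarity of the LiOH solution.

0.235 M

n(H2SO4) delivered = 0.2660 x 0.01423 = 0.003785 mol.
The reaction is 2 LiOH + 1 H2SO4, so n(LiOH) = 0.003785 x 2/1 = 0.007570 mol.
[LiOH] = 0.007570 mol / 0.03227 L = 0.235 M.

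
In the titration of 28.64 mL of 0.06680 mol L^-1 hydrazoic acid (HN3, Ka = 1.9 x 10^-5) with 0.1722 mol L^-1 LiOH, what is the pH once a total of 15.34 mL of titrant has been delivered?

12.22

n(acid) = 0.06680 x 0.02864 = 0.001913 mol; n(LiOH) added = 0.1722 x 0.01534 = 0.002642 mol.
Base is in excess by 0.002642 - 0.001913 = 0.0007284 mol in a total volume of 0.04398 L.
[OH^-] = 0.0007284/0.04398 = 0.01656 M, so pOH = 1.78 and pH = 14.00 - 1.78 = 12.22.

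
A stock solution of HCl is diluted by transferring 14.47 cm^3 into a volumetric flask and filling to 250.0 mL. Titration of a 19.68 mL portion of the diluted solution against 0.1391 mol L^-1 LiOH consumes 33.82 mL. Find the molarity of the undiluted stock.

n(LiOH) = 0.1391 x 0.03382 = 0.004704 mol.
n(HCl) in the aliquot = 0.004704 mol.
[diluted HCl] = 0.004704 / 0.01968 = 0.2390 M.
Dilution factor = 250.0/14.47 = 17.28, so [stock] = 0.2390 x 17.28 = 4.13 M.

4.13 M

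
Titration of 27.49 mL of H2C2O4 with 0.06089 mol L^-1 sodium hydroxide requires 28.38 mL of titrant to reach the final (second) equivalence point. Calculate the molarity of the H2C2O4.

0.0314 M

n(NaOH) = 0.06089 x 0.02838 = 0.001728 mol.
At the final (second) equivalence point, 2 mol OH^- react per mol H2C2O4, so n(H2C2O4) = 0.001728 / 2 = 0.0008640 mol.
[H2C2O4] = 0.0008640 / 0.02749 L = 0.0314 M.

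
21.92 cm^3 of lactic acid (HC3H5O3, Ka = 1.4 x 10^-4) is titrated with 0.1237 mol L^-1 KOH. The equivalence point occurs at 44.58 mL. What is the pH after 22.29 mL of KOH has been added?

22.29 mL is exactly half the equivalence volume (44.58/2), i.e. the half-equivalence point.
There, n(HA) = n(A^-), so pH = pKa = -log(1.4 x 10^-4) = 3.85.

3.85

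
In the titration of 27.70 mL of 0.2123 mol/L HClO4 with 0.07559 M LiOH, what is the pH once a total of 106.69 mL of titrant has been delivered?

12.21

n(acid) = 0.2123 x 0.02770 = 0.005881 mol; n(LiOH) added = 0.07559 x 0.1067 = 0.008065 mol.
Base is in excess by 0.008065 - 0.005881 = 0.002184 mol in a total volume of 0.1344 L.
[OH^-] = 0.002184/0.1344 = 0.01625 M, so pOH = 1.79 and pH = 14.00 - 1.79 = 12.21.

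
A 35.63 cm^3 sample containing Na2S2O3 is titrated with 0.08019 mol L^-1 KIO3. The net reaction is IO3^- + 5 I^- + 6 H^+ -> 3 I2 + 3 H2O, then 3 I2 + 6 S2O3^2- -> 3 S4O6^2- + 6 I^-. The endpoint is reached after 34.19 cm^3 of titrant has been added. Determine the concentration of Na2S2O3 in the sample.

0.462 M

n(KIO3) = 0.08019 x 0.03419 = 0.002742 mol.
From the balanced equation, 1 mol KIO3 reacts with 6 mol Na2S2O3, so n(Na2S2O3) = 0.002742 x 6/1 = 0.01645 mol.
[Na2S2O3] = 0.01645 / 0.03563 L = 0.462 M.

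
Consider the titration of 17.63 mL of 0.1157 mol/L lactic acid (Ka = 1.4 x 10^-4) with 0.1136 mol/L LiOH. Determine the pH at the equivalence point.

n(HC3H5O3) = 0.1157 x 0.01763 = 0.002040 mol; V(LiOH) at equivalence = 0.002040/0.1136 = 0.01796 L.
At equivalence all the acid is converted to C3H5O3-; total volume = 0.01763 + 0.01796 = 0.03559 L, so [C3H5O3-] = 0.002040/0.03559 = 0.05732 M.
Kb = Kw/Ka = 1.0e-14 / 1.4 x 10^-4 = 7.14e-11.
[OH^-] = sqrt(Kb x [C3H5O3-]) = sqrt(7.14e-11 x 0.05732) = 2.02e-6 M.
pOH = 5.69, so pH = 14.00 - 5.69 = 8.31.

8.31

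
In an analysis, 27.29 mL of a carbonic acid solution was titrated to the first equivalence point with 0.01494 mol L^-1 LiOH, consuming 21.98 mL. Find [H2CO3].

n(LiOH) = 0.01494 x 0.02198 = 0.0003284 mol.
At the first equivalence point, 1 mol OH^- react per mol H2CO3, so n(H2CO3) = 0.0003284 / 1 = 0.0003284 mol.
[H2CO3] = 0.0003284 / 0.02729 L = 0.0120 M.

0.0120 M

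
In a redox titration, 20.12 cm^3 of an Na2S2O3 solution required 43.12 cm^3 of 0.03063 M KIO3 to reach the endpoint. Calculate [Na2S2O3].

0.394 M

n(KIO3) = 0.03063 x 0.04312 = 0.001321 mol.
From the balanced equation, 1 mol KIO3 reacts with 6 mol Na2S2O3, so n(Na2S2O3) = 0.001321 x 6/1 = 0.007925 mol.
[Na2S2O3] = 0.007925 / 0.02012 L = 0.394 M.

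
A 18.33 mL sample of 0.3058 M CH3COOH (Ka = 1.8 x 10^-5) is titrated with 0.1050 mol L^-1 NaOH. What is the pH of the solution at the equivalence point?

8.82

n(CH3COOH) = 0.3058 x 0.01833 = 0.005605 mol; V(NaOH) at equivalence = 0.005605/0.1050 = 0.05338 L.
At equivalence all the acid is converted to CH3COO-; total volume = 0.01833 + 0.05338 = 0.07171 L, so [CH3COO-] = 0.005605/0.07171 = 0.07816 M.
Kb = Kw/Ka = 1.0e-14 / 1.8 x 10^-5 = 5.56e-10.
[OH^-] = sqrt(Kb x [CH3COO-]) = sqrt(5.56e-10 x 0.07816) = 6.59e-6 M.
pOH = 5.18, so pH = 14.00 - 5.18 = 8.82.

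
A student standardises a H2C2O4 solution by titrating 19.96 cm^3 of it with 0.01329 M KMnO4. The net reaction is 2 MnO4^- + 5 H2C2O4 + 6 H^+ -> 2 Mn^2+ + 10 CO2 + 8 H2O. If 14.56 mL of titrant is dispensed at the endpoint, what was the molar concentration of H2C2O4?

n(KMnO4) = 0.01329 x 0.01456 = 0.0001935 mol.
From the balanced equation, 2 mol KMnO4 reacts with 5 mol H2C2O4, so n(H2C2O4) = 0.0001935 x 5/2 = 0.0004838 mol.
[H2C2O4] = 0.0004838 / 0.01996 L = 0.0242 M.

0.0242 M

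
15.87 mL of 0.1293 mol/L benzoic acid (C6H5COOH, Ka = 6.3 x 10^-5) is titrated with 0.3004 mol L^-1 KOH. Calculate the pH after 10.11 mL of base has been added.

12.58

n(acid) = 0.1293 x 0.01587 = 0.002052 mol; n(KOH) added = 0.3004 x 0.01011 = 0.003037 mol.
Base is in excess by 0.003037 - 0.002052 = 0.0009851 mol in a total volume of 0.02598 L.
[OH^-] = 0.0009851/0.02598 = 0.03792 M, so pOH = 1.42 and pH = 14.00 - 1.42 = 12.58.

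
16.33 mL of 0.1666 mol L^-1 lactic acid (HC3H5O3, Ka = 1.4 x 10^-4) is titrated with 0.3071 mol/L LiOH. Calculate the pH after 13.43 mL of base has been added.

12.67

n(acid) = 0.1666 x 0.01633 = 0.002721 mol; n(LiOH) added = 0.3071 x 0.01343 = 0.004124 mol.
Base is in excess by 0.004124 - 0.002721 = 0.001404 mol in a total volume of 0.02976 L.
[OH^-] = 0.001404/0.02976 = 0.04717 M, so pOH = 1.33 and pH = 14.00 - 1.33 = 12.67.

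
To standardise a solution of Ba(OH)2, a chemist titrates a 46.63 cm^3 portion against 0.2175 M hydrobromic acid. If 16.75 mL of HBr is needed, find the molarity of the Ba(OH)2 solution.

n(HBr) delivered = 0.2175 x 0.01675 = 0.003643 mol.
The reaction is 1 Ba(OH)2 + 2 HBr, so n(Ba(OH)2) = 0.003643 x 1/2 = 0.001822 mol.
[Ba(OH)2] = 0.001822 mol / 0.04663 L = 0.0391 M.

0.0391 M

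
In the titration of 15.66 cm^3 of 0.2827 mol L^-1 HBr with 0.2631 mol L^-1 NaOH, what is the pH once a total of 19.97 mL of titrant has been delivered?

n(acid) = 0.2827 x 0.01566 = 0.004427 mol; n(NaOH) added = 0.2631 x 0.01997 = 0.005254 mol.
Base is in excess by 0.005254 - 0.004427 = 0.0008270 mol in a total volume of 0.03563 L.
[OH^-] = 0.0008270/0.03563 = 0.02321 M, so pOH = 1.63 and pH = 14.00 - 1.63 = 12.37.

12.37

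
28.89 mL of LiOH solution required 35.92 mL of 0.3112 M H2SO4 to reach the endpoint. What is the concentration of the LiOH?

0.774 M

n(H2SO4) delivered = 0.3112 x 0.03592 = 0.01118 mol.
The reaction is 2 LiOH + 1 H2SO4, so n(LiOH) = 0.01118 x 2/1 = 0.02236 mol.
[LiOH] = 0.02236 mol / 0.02889 L = 0.774 M.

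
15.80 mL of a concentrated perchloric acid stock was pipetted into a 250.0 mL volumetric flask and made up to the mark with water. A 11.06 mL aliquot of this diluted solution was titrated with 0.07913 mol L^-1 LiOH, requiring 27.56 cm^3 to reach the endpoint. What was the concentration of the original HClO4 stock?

n(LiOH) = 0.07913 x 0.02756 = 0.002181 mol.
n(HClO4) in the aliquot = 0.002181 mol.
[diluted HClO4] = 0.002181 / 0.01106 = 0.1972 M.
Dilution factor = 250.0/15.80 = 15.82, so [stock] = 0.1972 x 15.82 = 3.12 M.

3.12 M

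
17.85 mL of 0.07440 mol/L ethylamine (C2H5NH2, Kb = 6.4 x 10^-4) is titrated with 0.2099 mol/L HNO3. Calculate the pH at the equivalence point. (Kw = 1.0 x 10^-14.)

6.03

n(C2H5NH2) = 0.07440 x 0.01785 = 0.001328 mol; V(HNO3) at equivalence = 0.001328/0.2099 = 0.006327 L.
At equivalence the base is fully converted to C2H5NH3+; total volume = 0.02418 L, so [C2H5NH3+] = 0.001328/0.02418 = 0.05493 M.
Ka(C2H5NH3+) = Kw/Kb = 1.0e-14 / 6.4 x 10^-4 = 1.56e-11.
[H^+] = sqrt(Ka x [C2H5NH3+]) = sqrt(1.56e-11 x 0.05493) = 9.26e-7 M.
pH = -log(9.26e-7) = 6.03.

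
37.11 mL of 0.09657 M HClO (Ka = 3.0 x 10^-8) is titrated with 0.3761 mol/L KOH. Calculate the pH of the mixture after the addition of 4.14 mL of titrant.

7.41

Initial n(HClO) = 0.09657 x 0.03711 = 0.003584 mol.
n(KOH) added = 0.3761 x 0.004140 = 0.001557 mol, converting that many moles of HClO to ClO-.
Remaining n(HClO) = 0.002027 mol; n(ClO-) = 0.001557 mol.
By Henderson-Hasselbalch, pH = pKa + log([A^-]/[HA]) = 7.52 + log(0.001557/0.002027) = 7.52 + (-0.11) = 7.41.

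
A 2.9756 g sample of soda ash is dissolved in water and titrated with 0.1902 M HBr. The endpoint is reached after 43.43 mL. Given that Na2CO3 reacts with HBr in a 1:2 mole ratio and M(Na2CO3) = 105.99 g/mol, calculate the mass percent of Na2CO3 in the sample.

n(HBr) = 0.1902 x 0.04343 = 0.008260 mol.
n(Na2CO3) = 0.008260 / 2 = 0.004130 mol.
mass of Na2CO3 = 0.004130 x 105.99 = 0.4378 g.
% purity = 0.4378 / 2.9756 x 100 = 14.7%.

14.7%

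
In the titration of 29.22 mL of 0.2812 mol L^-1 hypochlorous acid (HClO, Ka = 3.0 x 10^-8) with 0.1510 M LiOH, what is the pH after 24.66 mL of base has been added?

7.44

Initial n(HClO) = 0.2812 x 0.02922 = 0.008217 mol.
n(LiOH) added = 0.1510 x 0.02466 = 0.003724 mol, converting that many moles of HClO to ClO-.
Remaining n(HClO) = 0.004493 mol; n(ClO-) = 0.003724 mol.
By Henderson-Hasselbalch, pH = pKa + log([A^-]/[HA]) = 7.52 + log(0.003724/0.004493) = 7.52 + (-0.08) = 7.44.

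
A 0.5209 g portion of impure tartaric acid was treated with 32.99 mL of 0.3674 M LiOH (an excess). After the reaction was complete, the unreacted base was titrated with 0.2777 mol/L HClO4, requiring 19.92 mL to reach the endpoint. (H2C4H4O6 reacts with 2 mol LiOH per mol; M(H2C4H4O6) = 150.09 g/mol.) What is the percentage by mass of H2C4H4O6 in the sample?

Total n(LiOH) added = 0.3674 x 0.03299 = 0.01212 mol.
n(HClO4) used = 0.2777 x 0.01992 = 0.005532 mol, which equals the excess n(LiOH).
So n(LiOH) consumed by the sample = 0.01212 - 0.005532 = 0.006589 mol.
n(H2C4H4O6) = 0.006589 / 2 = 0.003294 mol.
mass H2C4H4O6 = 0.003294 x 150.09 = 0.4945 g, so %H2C4H4O6 = 0.4945/0.5209 x 100 = 94.9%.

94.9%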